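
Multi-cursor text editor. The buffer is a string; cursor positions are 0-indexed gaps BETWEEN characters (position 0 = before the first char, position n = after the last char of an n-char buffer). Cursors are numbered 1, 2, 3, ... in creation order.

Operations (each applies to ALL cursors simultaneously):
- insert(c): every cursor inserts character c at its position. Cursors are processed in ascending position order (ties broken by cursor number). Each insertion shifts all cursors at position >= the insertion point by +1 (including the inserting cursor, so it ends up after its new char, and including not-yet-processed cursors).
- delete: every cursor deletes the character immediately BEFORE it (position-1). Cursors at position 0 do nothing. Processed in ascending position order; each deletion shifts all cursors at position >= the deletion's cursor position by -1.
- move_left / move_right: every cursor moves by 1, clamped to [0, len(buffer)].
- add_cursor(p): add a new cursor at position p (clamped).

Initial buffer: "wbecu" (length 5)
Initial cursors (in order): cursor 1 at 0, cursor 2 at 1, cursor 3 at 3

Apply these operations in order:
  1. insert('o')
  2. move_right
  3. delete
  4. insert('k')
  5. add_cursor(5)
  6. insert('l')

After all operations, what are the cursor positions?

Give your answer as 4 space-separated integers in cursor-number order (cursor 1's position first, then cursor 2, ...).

After op 1 (insert('o')): buffer="owobeocu" (len 8), cursors c1@1 c2@3 c3@6, authorship 1.2..3..
After op 2 (move_right): buffer="owobeocu" (len 8), cursors c1@2 c2@4 c3@7, authorship 1.2..3..
After op 3 (delete): buffer="ooeou" (len 5), cursors c1@1 c2@2 c3@4, authorship 12.3.
After op 4 (insert('k')): buffer="okokeoku" (len 8), cursors c1@2 c2@4 c3@7, authorship 1122.33.
After op 5 (add_cursor(5)): buffer="okokeoku" (len 8), cursors c1@2 c2@4 c4@5 c3@7, authorship 1122.33.
After op 6 (insert('l')): buffer="oklokleloklu" (len 12), cursors c1@3 c2@6 c4@8 c3@11, authorship 111222.4333.

Answer: 3 6 11 8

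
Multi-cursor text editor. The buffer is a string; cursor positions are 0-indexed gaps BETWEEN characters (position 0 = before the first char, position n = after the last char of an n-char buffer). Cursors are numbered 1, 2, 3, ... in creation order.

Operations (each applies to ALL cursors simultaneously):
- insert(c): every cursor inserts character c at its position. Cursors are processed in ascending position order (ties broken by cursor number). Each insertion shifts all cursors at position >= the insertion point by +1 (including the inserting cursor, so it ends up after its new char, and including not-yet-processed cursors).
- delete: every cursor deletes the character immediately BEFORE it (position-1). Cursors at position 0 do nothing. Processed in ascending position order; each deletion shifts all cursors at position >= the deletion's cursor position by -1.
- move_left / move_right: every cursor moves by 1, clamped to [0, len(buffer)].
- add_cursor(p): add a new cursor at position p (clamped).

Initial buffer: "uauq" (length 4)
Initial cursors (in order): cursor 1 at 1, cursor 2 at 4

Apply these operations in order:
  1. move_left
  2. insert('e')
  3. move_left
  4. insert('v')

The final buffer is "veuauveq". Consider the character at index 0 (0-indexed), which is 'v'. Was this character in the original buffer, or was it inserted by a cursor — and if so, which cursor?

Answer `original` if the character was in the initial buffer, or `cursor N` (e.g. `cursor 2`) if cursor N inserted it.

After op 1 (move_left): buffer="uauq" (len 4), cursors c1@0 c2@3, authorship ....
After op 2 (insert('e')): buffer="euaueq" (len 6), cursors c1@1 c2@5, authorship 1...2.
After op 3 (move_left): buffer="euaueq" (len 6), cursors c1@0 c2@4, authorship 1...2.
After op 4 (insert('v')): buffer="veuauveq" (len 8), cursors c1@1 c2@6, authorship 11...22.
Authorship (.=original, N=cursor N): 1 1 . . . 2 2 .
Index 0: author = 1

Answer: cursor 1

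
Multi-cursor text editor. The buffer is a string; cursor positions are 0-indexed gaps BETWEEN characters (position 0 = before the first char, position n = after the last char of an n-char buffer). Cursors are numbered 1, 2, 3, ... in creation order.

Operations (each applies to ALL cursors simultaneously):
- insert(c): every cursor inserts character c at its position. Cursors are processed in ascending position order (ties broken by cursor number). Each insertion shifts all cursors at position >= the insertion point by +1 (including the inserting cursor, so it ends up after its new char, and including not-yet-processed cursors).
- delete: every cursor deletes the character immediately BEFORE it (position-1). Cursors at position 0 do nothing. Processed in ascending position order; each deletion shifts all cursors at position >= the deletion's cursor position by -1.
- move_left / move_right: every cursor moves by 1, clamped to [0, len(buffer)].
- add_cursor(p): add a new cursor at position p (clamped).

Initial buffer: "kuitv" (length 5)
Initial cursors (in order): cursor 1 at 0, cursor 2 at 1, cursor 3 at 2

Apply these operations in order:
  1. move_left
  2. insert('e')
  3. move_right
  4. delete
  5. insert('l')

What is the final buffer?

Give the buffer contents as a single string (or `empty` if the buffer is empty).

Answer: ellelitv

Derivation:
After op 1 (move_left): buffer="kuitv" (len 5), cursors c1@0 c2@0 c3@1, authorship .....
After op 2 (insert('e')): buffer="eekeuitv" (len 8), cursors c1@2 c2@2 c3@4, authorship 12.3....
After op 3 (move_right): buffer="eekeuitv" (len 8), cursors c1@3 c2@3 c3@5, authorship 12.3....
After op 4 (delete): buffer="eeitv" (len 5), cursors c1@1 c2@1 c3@2, authorship 13...
After op 5 (insert('l')): buffer="ellelitv" (len 8), cursors c1@3 c2@3 c3@5, authorship 11233...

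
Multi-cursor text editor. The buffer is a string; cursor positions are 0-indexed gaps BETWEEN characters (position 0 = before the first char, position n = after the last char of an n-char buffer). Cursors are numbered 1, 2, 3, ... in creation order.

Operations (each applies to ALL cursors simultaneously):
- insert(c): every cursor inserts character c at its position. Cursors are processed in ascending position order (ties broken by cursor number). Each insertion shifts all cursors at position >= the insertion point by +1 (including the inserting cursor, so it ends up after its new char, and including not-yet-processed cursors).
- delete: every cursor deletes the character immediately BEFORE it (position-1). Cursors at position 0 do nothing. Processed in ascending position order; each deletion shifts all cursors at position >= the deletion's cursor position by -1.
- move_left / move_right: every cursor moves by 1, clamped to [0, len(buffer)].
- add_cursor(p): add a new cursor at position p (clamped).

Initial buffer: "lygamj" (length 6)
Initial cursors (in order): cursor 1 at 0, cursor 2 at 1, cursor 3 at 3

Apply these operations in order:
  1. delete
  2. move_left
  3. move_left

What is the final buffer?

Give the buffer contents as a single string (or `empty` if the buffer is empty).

After op 1 (delete): buffer="yamj" (len 4), cursors c1@0 c2@0 c3@1, authorship ....
After op 2 (move_left): buffer="yamj" (len 4), cursors c1@0 c2@0 c3@0, authorship ....
After op 3 (move_left): buffer="yamj" (len 4), cursors c1@0 c2@0 c3@0, authorship ....

Answer: yamj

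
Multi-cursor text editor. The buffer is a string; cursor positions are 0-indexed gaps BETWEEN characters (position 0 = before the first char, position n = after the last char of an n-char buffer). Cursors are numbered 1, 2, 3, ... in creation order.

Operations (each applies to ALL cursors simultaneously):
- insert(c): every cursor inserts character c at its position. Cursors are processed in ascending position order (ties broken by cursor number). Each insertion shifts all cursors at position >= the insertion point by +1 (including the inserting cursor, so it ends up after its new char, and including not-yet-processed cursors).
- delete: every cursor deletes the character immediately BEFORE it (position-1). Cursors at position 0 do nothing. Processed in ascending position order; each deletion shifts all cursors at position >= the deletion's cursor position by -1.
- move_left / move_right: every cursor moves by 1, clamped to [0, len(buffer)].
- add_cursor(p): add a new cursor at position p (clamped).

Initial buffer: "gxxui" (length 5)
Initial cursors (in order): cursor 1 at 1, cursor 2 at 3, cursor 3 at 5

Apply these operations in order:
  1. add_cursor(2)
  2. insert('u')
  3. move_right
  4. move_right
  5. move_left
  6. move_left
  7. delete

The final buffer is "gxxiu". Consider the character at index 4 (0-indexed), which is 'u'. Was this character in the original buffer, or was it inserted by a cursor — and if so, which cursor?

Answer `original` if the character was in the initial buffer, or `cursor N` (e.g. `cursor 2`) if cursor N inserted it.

After op 1 (add_cursor(2)): buffer="gxxui" (len 5), cursors c1@1 c4@2 c2@3 c3@5, authorship .....
After op 2 (insert('u')): buffer="guxuxuuiu" (len 9), cursors c1@2 c4@4 c2@6 c3@9, authorship .1.4.2..3
After op 3 (move_right): buffer="guxuxuuiu" (len 9), cursors c1@3 c4@5 c2@7 c3@9, authorship .1.4.2..3
After op 4 (move_right): buffer="guxuxuuiu" (len 9), cursors c1@4 c4@6 c2@8 c3@9, authorship .1.4.2..3
After op 5 (move_left): buffer="guxuxuuiu" (len 9), cursors c1@3 c4@5 c2@7 c3@8, authorship .1.4.2..3
After op 6 (move_left): buffer="guxuxuuiu" (len 9), cursors c1@2 c4@4 c2@6 c3@7, authorship .1.4.2..3
After op 7 (delete): buffer="gxxiu" (len 5), cursors c1@1 c4@2 c2@3 c3@3, authorship ....3
Authorship (.=original, N=cursor N): . . . . 3
Index 4: author = 3

Answer: cursor 3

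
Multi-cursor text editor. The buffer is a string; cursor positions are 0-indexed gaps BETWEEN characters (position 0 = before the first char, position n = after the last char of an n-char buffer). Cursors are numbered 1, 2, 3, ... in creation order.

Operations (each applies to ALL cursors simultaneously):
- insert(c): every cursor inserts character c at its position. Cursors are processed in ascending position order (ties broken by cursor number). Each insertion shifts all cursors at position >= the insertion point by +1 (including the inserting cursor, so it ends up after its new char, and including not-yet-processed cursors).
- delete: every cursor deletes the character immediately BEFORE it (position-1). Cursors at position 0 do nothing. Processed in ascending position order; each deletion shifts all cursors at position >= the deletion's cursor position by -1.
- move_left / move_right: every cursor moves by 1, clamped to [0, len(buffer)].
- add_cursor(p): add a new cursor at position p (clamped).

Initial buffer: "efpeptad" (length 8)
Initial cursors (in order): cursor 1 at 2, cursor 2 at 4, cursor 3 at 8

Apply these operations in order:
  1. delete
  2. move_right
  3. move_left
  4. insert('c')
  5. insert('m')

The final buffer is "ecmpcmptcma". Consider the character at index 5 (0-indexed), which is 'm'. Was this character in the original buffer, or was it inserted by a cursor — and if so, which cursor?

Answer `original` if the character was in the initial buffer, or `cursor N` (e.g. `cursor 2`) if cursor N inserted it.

After op 1 (delete): buffer="eppta" (len 5), cursors c1@1 c2@2 c3@5, authorship .....
After op 2 (move_right): buffer="eppta" (len 5), cursors c1@2 c2@3 c3@5, authorship .....
After op 3 (move_left): buffer="eppta" (len 5), cursors c1@1 c2@2 c3@4, authorship .....
After op 4 (insert('c')): buffer="ecpcptca" (len 8), cursors c1@2 c2@4 c3@7, authorship .1.2..3.
After op 5 (insert('m')): buffer="ecmpcmptcma" (len 11), cursors c1@3 c2@6 c3@10, authorship .11.22..33.
Authorship (.=original, N=cursor N): . 1 1 . 2 2 . . 3 3 .
Index 5: author = 2

Answer: cursor 2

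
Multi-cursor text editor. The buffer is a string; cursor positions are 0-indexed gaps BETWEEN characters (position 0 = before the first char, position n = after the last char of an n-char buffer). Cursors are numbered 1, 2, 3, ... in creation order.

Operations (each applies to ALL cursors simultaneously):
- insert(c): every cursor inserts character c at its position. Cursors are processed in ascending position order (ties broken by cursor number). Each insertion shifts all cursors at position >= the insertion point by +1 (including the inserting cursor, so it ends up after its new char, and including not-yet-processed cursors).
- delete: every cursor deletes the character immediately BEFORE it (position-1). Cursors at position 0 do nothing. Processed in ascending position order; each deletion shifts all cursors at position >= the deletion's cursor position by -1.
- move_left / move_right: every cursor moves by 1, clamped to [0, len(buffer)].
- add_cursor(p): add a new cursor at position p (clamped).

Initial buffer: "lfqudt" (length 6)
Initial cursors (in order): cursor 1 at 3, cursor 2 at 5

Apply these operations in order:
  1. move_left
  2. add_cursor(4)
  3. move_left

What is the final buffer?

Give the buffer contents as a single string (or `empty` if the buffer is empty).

Answer: lfqudt

Derivation:
After op 1 (move_left): buffer="lfqudt" (len 6), cursors c1@2 c2@4, authorship ......
After op 2 (add_cursor(4)): buffer="lfqudt" (len 6), cursors c1@2 c2@4 c3@4, authorship ......
After op 3 (move_left): buffer="lfqudt" (len 6), cursors c1@1 c2@3 c3@3, authorship ......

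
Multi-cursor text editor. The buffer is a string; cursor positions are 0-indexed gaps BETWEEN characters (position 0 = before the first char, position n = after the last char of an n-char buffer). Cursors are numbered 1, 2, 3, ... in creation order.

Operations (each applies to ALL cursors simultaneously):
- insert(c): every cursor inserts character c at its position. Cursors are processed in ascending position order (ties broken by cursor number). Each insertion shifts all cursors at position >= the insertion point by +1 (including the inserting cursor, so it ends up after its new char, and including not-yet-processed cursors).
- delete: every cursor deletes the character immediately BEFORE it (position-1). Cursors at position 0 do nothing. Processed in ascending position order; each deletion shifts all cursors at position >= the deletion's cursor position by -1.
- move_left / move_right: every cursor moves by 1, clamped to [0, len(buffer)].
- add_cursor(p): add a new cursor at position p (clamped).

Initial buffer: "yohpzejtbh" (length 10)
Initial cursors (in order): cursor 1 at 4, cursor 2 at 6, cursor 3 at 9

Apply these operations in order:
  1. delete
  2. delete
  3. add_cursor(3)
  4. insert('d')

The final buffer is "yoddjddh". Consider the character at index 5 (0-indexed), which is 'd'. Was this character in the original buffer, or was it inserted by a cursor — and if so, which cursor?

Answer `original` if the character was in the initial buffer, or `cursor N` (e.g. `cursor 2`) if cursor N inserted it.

Answer: cursor 3

Derivation:
After op 1 (delete): buffer="yohzjth" (len 7), cursors c1@3 c2@4 c3@6, authorship .......
After op 2 (delete): buffer="yojh" (len 4), cursors c1@2 c2@2 c3@3, authorship ....
After op 3 (add_cursor(3)): buffer="yojh" (len 4), cursors c1@2 c2@2 c3@3 c4@3, authorship ....
After op 4 (insert('d')): buffer="yoddjddh" (len 8), cursors c1@4 c2@4 c3@7 c4@7, authorship ..12.34.
Authorship (.=original, N=cursor N): . . 1 2 . 3 4 .
Index 5: author = 3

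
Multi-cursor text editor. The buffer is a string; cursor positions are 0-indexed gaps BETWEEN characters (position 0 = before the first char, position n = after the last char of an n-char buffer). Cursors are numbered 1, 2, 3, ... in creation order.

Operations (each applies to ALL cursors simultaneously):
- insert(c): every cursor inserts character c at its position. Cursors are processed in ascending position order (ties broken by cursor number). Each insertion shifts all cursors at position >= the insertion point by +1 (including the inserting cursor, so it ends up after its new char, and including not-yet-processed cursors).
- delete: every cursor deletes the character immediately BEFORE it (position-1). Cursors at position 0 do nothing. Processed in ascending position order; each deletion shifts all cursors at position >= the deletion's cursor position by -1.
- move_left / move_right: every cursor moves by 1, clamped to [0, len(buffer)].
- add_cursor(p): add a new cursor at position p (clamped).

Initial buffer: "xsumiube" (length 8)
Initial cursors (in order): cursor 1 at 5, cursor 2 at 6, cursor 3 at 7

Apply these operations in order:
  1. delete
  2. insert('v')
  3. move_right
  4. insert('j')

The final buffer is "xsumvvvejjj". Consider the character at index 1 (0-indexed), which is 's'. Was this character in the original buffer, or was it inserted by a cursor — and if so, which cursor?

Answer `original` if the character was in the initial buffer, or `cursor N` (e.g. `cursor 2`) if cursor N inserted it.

Answer: original

Derivation:
After op 1 (delete): buffer="xsume" (len 5), cursors c1@4 c2@4 c3@4, authorship .....
After op 2 (insert('v')): buffer="xsumvvve" (len 8), cursors c1@7 c2@7 c3@7, authorship ....123.
After op 3 (move_right): buffer="xsumvvve" (len 8), cursors c1@8 c2@8 c3@8, authorship ....123.
After op 4 (insert('j')): buffer="xsumvvvejjj" (len 11), cursors c1@11 c2@11 c3@11, authorship ....123.123
Authorship (.=original, N=cursor N): . . . . 1 2 3 . 1 2 3
Index 1: author = original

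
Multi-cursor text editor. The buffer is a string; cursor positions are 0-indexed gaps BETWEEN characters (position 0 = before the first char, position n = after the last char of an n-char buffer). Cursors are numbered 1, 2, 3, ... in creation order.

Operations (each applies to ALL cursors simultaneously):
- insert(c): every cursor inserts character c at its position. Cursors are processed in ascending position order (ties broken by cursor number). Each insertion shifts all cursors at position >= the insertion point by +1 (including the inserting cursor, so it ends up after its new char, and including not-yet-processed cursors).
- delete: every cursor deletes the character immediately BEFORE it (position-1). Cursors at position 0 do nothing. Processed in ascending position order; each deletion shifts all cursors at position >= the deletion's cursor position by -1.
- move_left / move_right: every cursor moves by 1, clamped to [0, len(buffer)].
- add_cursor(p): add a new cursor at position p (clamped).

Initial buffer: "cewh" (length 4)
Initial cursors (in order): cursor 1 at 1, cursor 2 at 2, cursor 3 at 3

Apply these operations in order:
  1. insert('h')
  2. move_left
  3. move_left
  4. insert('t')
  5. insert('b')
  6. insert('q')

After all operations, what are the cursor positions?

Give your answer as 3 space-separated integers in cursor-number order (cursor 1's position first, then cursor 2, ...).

Answer: 3 8 13

Derivation:
After op 1 (insert('h')): buffer="chehwhh" (len 7), cursors c1@2 c2@4 c3@6, authorship .1.2.3.
After op 2 (move_left): buffer="chehwhh" (len 7), cursors c1@1 c2@3 c3@5, authorship .1.2.3.
After op 3 (move_left): buffer="chehwhh" (len 7), cursors c1@0 c2@2 c3@4, authorship .1.2.3.
After op 4 (insert('t')): buffer="tchtehtwhh" (len 10), cursors c1@1 c2@4 c3@7, authorship 1.12.23.3.
After op 5 (insert('b')): buffer="tbchtbehtbwhh" (len 13), cursors c1@2 c2@6 c3@10, authorship 11.122.233.3.
After op 6 (insert('q')): buffer="tbqchtbqehtbqwhh" (len 16), cursors c1@3 c2@8 c3@13, authorship 111.1222.2333.3.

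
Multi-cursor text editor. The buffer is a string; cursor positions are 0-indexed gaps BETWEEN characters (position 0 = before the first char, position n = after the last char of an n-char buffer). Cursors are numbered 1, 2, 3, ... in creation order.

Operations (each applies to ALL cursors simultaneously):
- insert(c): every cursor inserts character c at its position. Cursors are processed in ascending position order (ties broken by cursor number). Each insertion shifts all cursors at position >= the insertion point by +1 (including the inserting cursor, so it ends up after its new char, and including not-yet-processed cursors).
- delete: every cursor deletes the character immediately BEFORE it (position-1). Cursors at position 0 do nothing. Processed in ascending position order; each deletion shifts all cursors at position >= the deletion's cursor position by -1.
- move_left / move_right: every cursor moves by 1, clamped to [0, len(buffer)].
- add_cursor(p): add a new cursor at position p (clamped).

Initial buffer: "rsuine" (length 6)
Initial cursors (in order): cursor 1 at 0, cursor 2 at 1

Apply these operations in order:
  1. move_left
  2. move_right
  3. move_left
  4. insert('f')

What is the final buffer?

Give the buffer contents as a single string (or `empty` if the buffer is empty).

Answer: ffrsuine

Derivation:
After op 1 (move_left): buffer="rsuine" (len 6), cursors c1@0 c2@0, authorship ......
After op 2 (move_right): buffer="rsuine" (len 6), cursors c1@1 c2@1, authorship ......
After op 3 (move_left): buffer="rsuine" (len 6), cursors c1@0 c2@0, authorship ......
After op 4 (insert('f')): buffer="ffrsuine" (len 8), cursors c1@2 c2@2, authorship 12......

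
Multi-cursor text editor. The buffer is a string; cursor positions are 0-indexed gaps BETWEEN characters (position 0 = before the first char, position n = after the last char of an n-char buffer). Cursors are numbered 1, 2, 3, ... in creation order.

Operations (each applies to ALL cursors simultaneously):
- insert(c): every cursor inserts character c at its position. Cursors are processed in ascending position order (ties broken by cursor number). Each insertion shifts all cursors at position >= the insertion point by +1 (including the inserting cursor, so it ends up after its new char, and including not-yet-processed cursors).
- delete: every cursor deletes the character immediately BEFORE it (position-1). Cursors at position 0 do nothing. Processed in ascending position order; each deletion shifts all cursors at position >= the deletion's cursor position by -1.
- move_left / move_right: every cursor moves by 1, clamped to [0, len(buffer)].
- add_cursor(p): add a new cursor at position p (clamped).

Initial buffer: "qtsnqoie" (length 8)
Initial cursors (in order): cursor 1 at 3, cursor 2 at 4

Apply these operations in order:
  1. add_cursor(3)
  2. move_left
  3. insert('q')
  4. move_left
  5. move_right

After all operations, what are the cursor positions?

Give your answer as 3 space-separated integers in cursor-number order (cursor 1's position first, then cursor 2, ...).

Answer: 4 6 4

Derivation:
After op 1 (add_cursor(3)): buffer="qtsnqoie" (len 8), cursors c1@3 c3@3 c2@4, authorship ........
After op 2 (move_left): buffer="qtsnqoie" (len 8), cursors c1@2 c3@2 c2@3, authorship ........
After op 3 (insert('q')): buffer="qtqqsqnqoie" (len 11), cursors c1@4 c3@4 c2@6, authorship ..13.2.....
After op 4 (move_left): buffer="qtqqsqnqoie" (len 11), cursors c1@3 c3@3 c2@5, authorship ..13.2.....
After op 5 (move_right): buffer="qtqqsqnqoie" (len 11), cursors c1@4 c3@4 c2@6, authorship ..13.2.....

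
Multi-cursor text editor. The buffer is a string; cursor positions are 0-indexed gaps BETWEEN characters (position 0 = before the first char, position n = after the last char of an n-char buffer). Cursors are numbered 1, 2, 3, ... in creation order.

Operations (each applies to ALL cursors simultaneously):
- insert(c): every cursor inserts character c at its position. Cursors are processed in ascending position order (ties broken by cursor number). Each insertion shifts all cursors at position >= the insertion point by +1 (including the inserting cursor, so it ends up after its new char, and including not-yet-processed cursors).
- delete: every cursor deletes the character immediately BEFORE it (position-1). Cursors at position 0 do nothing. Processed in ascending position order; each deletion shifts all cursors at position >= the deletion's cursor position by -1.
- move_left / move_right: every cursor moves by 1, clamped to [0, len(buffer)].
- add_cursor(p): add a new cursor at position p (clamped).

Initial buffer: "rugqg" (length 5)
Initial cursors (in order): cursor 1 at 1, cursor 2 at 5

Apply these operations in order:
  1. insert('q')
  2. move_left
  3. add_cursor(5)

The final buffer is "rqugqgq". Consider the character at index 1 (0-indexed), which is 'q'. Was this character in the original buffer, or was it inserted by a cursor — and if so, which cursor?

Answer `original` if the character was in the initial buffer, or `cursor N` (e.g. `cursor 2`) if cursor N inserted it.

Answer: cursor 1

Derivation:
After op 1 (insert('q')): buffer="rqugqgq" (len 7), cursors c1@2 c2@7, authorship .1....2
After op 2 (move_left): buffer="rqugqgq" (len 7), cursors c1@1 c2@6, authorship .1....2
After op 3 (add_cursor(5)): buffer="rqugqgq" (len 7), cursors c1@1 c3@5 c2@6, authorship .1....2
Authorship (.=original, N=cursor N): . 1 . . . . 2
Index 1: author = 1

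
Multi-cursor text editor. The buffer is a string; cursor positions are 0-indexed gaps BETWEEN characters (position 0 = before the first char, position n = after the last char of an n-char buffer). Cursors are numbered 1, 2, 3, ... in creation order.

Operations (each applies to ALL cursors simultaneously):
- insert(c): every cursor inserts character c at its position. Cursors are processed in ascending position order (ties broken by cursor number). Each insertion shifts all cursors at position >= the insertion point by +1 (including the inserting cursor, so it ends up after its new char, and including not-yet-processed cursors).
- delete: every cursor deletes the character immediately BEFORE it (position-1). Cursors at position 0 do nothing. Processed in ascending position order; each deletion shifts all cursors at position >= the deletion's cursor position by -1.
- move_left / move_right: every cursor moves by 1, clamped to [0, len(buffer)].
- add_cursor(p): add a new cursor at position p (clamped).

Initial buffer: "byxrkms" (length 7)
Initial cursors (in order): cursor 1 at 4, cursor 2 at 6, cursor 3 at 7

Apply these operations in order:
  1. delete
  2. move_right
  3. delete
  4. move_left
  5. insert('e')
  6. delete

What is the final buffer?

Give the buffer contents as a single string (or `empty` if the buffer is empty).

After op 1 (delete): buffer="byxk" (len 4), cursors c1@3 c2@4 c3@4, authorship ....
After op 2 (move_right): buffer="byxk" (len 4), cursors c1@4 c2@4 c3@4, authorship ....
After op 3 (delete): buffer="b" (len 1), cursors c1@1 c2@1 c3@1, authorship .
After op 4 (move_left): buffer="b" (len 1), cursors c1@0 c2@0 c3@0, authorship .
After op 5 (insert('e')): buffer="eeeb" (len 4), cursors c1@3 c2@3 c3@3, authorship 123.
After op 6 (delete): buffer="b" (len 1), cursors c1@0 c2@0 c3@0, authorship .

Answer: b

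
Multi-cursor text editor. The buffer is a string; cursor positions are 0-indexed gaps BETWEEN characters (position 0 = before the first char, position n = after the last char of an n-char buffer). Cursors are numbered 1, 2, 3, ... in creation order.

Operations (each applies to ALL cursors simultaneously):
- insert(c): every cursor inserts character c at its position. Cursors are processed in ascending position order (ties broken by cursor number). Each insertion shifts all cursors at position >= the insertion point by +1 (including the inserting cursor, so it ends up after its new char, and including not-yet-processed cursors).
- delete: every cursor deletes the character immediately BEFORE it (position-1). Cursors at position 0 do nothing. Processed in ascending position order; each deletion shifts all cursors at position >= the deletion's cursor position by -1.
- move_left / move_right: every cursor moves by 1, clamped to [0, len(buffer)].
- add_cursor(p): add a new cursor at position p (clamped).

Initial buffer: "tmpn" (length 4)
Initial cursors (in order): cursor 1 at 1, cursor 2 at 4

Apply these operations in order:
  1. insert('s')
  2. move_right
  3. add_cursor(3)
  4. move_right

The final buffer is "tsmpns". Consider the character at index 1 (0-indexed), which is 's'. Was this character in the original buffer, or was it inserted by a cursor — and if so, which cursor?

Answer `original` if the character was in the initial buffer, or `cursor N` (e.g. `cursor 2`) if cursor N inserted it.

After op 1 (insert('s')): buffer="tsmpns" (len 6), cursors c1@2 c2@6, authorship .1...2
After op 2 (move_right): buffer="tsmpns" (len 6), cursors c1@3 c2@6, authorship .1...2
After op 3 (add_cursor(3)): buffer="tsmpns" (len 6), cursors c1@3 c3@3 c2@6, authorship .1...2
After op 4 (move_right): buffer="tsmpns" (len 6), cursors c1@4 c3@4 c2@6, authorship .1...2
Authorship (.=original, N=cursor N): . 1 . . . 2
Index 1: author = 1

Answer: cursor 1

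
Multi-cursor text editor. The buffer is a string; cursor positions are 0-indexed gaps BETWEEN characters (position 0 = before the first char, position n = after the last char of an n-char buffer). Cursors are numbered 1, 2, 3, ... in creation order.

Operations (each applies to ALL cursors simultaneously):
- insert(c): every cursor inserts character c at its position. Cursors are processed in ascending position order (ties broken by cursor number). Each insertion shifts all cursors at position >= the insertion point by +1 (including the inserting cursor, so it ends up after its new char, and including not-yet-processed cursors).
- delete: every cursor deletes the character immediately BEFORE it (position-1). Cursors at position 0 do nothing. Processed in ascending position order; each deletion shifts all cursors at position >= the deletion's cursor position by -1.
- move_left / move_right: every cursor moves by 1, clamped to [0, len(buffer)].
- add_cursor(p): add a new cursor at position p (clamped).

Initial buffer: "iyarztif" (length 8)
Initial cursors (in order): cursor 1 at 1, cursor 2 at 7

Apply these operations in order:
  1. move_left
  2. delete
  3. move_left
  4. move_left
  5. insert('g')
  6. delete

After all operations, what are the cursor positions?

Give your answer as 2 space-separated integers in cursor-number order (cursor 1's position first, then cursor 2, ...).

After op 1 (move_left): buffer="iyarztif" (len 8), cursors c1@0 c2@6, authorship ........
After op 2 (delete): buffer="iyarzif" (len 7), cursors c1@0 c2@5, authorship .......
After op 3 (move_left): buffer="iyarzif" (len 7), cursors c1@0 c2@4, authorship .......
After op 4 (move_left): buffer="iyarzif" (len 7), cursors c1@0 c2@3, authorship .......
After op 5 (insert('g')): buffer="giyagrzif" (len 9), cursors c1@1 c2@5, authorship 1...2....
After op 6 (delete): buffer="iyarzif" (len 7), cursors c1@0 c2@3, authorship .......

Answer: 0 3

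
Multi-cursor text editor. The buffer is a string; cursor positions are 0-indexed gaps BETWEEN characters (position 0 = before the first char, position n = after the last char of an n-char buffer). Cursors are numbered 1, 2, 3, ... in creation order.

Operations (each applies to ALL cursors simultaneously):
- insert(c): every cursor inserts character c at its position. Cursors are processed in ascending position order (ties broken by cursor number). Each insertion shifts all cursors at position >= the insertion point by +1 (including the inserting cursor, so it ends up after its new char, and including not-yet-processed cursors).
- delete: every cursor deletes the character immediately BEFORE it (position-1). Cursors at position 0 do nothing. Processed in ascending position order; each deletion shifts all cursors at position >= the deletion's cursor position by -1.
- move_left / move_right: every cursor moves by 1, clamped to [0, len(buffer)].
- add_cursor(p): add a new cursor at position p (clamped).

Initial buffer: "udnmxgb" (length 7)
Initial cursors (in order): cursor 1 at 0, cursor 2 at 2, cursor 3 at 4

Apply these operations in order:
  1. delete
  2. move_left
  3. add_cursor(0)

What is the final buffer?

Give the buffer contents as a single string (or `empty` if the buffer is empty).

After op 1 (delete): buffer="unxgb" (len 5), cursors c1@0 c2@1 c3@2, authorship .....
After op 2 (move_left): buffer="unxgb" (len 5), cursors c1@0 c2@0 c3@1, authorship .....
After op 3 (add_cursor(0)): buffer="unxgb" (len 5), cursors c1@0 c2@0 c4@0 c3@1, authorship .....

Answer: unxgb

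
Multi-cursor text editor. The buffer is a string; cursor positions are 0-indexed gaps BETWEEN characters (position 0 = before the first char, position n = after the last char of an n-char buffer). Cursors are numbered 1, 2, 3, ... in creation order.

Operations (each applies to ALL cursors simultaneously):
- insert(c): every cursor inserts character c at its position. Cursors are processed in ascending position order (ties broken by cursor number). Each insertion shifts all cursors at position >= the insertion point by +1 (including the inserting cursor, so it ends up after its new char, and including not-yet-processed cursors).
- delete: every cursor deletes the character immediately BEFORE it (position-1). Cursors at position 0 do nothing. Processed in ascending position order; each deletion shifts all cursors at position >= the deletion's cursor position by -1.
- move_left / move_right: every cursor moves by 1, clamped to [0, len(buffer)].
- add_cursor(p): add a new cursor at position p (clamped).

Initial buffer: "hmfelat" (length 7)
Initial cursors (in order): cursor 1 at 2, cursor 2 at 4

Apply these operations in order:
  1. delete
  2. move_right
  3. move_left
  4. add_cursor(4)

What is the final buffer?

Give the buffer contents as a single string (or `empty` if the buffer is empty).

Answer: hflat

Derivation:
After op 1 (delete): buffer="hflat" (len 5), cursors c1@1 c2@2, authorship .....
After op 2 (move_right): buffer="hflat" (len 5), cursors c1@2 c2@3, authorship .....
After op 3 (move_left): buffer="hflat" (len 5), cursors c1@1 c2@2, authorship .....
After op 4 (add_cursor(4)): buffer="hflat" (len 5), cursors c1@1 c2@2 c3@4, authorship .....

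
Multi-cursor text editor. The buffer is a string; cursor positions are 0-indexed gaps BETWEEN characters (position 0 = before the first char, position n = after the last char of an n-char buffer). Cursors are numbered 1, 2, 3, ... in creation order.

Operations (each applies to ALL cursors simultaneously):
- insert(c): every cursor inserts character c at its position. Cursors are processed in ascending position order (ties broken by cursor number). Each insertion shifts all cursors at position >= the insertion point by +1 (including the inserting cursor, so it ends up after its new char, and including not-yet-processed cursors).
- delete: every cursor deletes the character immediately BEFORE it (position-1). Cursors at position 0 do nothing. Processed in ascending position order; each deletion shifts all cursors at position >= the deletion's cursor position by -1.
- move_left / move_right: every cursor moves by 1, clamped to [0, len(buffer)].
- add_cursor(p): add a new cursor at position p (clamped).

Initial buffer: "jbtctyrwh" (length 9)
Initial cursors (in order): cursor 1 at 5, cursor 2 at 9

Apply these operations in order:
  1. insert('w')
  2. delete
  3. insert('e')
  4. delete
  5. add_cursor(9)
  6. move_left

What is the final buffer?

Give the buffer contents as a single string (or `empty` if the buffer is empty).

Answer: jbtctyrwh

Derivation:
After op 1 (insert('w')): buffer="jbtctwyrwhw" (len 11), cursors c1@6 c2@11, authorship .....1....2
After op 2 (delete): buffer="jbtctyrwh" (len 9), cursors c1@5 c2@9, authorship .........
After op 3 (insert('e')): buffer="jbtcteyrwhe" (len 11), cursors c1@6 c2@11, authorship .....1....2
After op 4 (delete): buffer="jbtctyrwh" (len 9), cursors c1@5 c2@9, authorship .........
After op 5 (add_cursor(9)): buffer="jbtctyrwh" (len 9), cursors c1@5 c2@9 c3@9, authorship .........
After op 6 (move_left): buffer="jbtctyrwh" (len 9), cursors c1@4 c2@8 c3@8, authorship .........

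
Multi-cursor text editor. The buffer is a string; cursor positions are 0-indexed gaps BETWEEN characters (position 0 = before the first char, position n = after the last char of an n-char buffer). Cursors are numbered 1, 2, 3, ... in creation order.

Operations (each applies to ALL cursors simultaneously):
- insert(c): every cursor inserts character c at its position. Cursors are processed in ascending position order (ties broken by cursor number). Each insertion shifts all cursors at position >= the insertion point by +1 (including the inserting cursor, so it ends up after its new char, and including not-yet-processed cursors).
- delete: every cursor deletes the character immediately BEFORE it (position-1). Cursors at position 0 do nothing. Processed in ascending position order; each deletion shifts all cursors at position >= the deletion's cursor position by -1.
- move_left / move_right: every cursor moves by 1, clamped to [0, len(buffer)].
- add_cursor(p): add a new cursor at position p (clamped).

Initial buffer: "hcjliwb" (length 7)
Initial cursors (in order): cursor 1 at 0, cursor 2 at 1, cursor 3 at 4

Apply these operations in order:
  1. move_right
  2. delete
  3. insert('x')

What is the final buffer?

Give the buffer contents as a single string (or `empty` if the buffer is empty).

Answer: xxjlxwb

Derivation:
After op 1 (move_right): buffer="hcjliwb" (len 7), cursors c1@1 c2@2 c3@5, authorship .......
After op 2 (delete): buffer="jlwb" (len 4), cursors c1@0 c2@0 c3@2, authorship ....
After op 3 (insert('x')): buffer="xxjlxwb" (len 7), cursors c1@2 c2@2 c3@5, authorship 12..3..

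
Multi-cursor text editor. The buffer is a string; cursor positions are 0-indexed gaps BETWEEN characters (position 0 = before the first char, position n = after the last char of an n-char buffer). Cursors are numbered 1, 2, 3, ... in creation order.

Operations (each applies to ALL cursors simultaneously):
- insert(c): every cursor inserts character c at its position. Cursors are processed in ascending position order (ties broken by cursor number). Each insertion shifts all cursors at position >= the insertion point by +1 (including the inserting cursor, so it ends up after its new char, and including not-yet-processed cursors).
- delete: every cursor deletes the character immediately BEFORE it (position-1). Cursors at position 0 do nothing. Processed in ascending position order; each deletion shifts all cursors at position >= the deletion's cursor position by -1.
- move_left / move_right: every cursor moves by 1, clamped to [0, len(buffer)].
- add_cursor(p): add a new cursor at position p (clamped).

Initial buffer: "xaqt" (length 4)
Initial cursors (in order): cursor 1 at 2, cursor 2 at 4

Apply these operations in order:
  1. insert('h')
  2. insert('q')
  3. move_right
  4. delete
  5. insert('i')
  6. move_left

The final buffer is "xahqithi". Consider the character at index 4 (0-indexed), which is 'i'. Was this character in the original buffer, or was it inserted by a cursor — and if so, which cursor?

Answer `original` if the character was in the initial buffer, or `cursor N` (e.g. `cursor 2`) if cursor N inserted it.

After op 1 (insert('h')): buffer="xahqth" (len 6), cursors c1@3 c2@6, authorship ..1..2
After op 2 (insert('q')): buffer="xahqqthq" (len 8), cursors c1@4 c2@8, authorship ..11..22
After op 3 (move_right): buffer="xahqqthq" (len 8), cursors c1@5 c2@8, authorship ..11..22
After op 4 (delete): buffer="xahqth" (len 6), cursors c1@4 c2@6, authorship ..11.2
After op 5 (insert('i')): buffer="xahqithi" (len 8), cursors c1@5 c2@8, authorship ..111.22
After op 6 (move_left): buffer="xahqithi" (len 8), cursors c1@4 c2@7, authorship ..111.22
Authorship (.=original, N=cursor N): . . 1 1 1 . 2 2
Index 4: author = 1

Answer: cursor 1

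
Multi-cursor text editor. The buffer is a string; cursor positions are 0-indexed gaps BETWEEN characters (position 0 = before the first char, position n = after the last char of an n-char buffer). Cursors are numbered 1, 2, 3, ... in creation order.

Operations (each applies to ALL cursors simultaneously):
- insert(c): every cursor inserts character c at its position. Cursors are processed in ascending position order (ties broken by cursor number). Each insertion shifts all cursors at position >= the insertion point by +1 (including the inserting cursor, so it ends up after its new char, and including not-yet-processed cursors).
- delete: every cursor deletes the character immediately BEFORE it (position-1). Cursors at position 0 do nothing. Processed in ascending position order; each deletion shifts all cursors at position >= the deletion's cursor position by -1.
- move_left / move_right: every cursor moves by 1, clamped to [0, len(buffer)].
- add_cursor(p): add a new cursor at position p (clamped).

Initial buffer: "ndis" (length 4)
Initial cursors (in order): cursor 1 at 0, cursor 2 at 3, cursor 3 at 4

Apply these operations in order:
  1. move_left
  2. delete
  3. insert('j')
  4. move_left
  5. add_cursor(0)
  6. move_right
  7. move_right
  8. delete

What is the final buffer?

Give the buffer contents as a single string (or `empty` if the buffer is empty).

After op 1 (move_left): buffer="ndis" (len 4), cursors c1@0 c2@2 c3@3, authorship ....
After op 2 (delete): buffer="ns" (len 2), cursors c1@0 c2@1 c3@1, authorship ..
After op 3 (insert('j')): buffer="jnjjs" (len 5), cursors c1@1 c2@4 c3@4, authorship 1.23.
After op 4 (move_left): buffer="jnjjs" (len 5), cursors c1@0 c2@3 c3@3, authorship 1.23.
After op 5 (add_cursor(0)): buffer="jnjjs" (len 5), cursors c1@0 c4@0 c2@3 c3@3, authorship 1.23.
After op 6 (move_right): buffer="jnjjs" (len 5), cursors c1@1 c4@1 c2@4 c3@4, authorship 1.23.
After op 7 (move_right): buffer="jnjjs" (len 5), cursors c1@2 c4@2 c2@5 c3@5, authorship 1.23.
After op 8 (delete): buffer="j" (len 1), cursors c1@0 c4@0 c2@1 c3@1, authorship 2

Answer: j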